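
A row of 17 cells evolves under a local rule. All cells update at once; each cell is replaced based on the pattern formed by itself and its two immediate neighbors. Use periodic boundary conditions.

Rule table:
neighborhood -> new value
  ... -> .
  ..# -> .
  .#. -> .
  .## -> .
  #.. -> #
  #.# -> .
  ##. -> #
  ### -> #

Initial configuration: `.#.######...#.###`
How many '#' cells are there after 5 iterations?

iteration 1: ....######.....##
iteration 2: #....######.....#
iteration 3: ##....######.....
iteration 4: .##....######....
iteration 5: ..##....######...
count of #: 8

8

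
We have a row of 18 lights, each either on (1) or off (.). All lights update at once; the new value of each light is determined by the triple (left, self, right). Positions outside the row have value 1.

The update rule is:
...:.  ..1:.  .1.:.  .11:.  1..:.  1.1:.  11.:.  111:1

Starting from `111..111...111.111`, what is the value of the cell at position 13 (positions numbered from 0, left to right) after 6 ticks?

.

tick 1: 11....1.....1...11
tick 2: 1................1
tick 3: ..................
tick 4: ..................  (fixed point — unchanged through tick 6)
position 13 holds .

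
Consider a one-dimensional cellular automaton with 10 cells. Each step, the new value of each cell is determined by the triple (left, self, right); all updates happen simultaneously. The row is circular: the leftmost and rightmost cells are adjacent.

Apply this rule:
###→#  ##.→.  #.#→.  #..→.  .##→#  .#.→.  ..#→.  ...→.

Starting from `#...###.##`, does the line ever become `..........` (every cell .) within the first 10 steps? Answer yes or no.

yes

....##..##
....#...#.
..........
all cells are . at step 3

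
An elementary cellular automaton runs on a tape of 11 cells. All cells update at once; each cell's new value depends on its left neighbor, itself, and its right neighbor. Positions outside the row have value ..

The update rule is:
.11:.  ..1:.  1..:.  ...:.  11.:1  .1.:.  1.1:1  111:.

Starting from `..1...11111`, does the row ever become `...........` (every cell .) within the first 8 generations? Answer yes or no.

yes

generation 1: ..........1
generation 2: ...........
all cells are . at generation 2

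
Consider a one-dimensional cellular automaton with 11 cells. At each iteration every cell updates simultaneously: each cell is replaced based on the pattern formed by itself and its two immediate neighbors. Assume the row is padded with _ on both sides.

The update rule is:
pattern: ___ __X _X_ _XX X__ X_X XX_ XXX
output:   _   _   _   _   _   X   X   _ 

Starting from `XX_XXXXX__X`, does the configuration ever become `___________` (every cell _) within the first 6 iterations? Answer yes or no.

iteration 1: _XX____X___
iteration 2: __X________
iteration 3: ___________
all cells are _ at iteration 3

yes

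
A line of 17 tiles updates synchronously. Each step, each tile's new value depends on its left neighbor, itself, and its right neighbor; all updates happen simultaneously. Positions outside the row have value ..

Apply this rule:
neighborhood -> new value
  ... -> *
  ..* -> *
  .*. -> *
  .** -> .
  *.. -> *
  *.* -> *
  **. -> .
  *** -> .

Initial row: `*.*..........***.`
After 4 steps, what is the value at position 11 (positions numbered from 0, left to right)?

step 1: *************...*
step 2: .............****
step 3: *************....
step 4: .............****
position 11 holds .

.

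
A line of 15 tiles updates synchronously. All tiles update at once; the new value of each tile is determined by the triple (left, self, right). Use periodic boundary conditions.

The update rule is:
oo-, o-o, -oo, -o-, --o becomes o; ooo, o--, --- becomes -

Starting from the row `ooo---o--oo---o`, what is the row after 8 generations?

--o--oo-ooo--oo
-oo-ooooo-o-ooo
ooooo---ooooo-o
----o--oo---ooo
---oo-ooo--oo-o
--ooooo-o-ooooo
-oo---ooooo---o
ooo--oo---o--oo

ooo--oo---o--oo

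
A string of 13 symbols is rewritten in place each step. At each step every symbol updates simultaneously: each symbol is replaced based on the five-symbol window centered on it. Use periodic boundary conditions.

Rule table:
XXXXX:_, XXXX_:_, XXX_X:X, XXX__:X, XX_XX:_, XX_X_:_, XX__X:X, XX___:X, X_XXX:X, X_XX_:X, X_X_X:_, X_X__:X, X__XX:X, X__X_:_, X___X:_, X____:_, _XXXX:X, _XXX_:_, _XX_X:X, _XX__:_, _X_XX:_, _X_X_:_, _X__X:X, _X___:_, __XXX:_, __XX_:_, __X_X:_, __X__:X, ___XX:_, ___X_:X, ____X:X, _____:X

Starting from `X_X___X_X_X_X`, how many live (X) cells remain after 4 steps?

6

step 1: X_X__X______X
step 2: X_XX_X__XXX__
step 3: __XX_XXX__XX_
step 4: ___X_X_XXX__X
count of X: 6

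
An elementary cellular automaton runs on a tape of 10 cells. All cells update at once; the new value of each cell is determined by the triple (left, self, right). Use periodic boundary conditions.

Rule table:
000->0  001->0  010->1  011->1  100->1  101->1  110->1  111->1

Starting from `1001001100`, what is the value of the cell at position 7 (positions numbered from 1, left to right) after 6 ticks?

1

tick 1: 1101101110
tick 2: 1111111111
tick 3: 1111111111  (fixed point — unchanged through tick 6)
position 7 holds 1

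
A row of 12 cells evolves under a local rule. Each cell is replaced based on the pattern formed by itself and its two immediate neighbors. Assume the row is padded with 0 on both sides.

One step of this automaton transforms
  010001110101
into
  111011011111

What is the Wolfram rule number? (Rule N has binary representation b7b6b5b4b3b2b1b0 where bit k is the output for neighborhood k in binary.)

position 6: 111 → 0  (bit 7 = 0)
position 7: 110 → 1  (bit 6 = 1)
position 8: 101 → 1  (bit 5 = 1)
position 2: 100 → 1  (bit 4 = 1)
position 5: 011 → 1  (bit 3 = 1)
position 1: 010 → 1  (bit 2 = 1)
position 0: 001 → 1  (bit 1 = 1)
position 3: 000 → 0  (bit 0 = 0)
bits b7..b0 = 01111110 = 126

126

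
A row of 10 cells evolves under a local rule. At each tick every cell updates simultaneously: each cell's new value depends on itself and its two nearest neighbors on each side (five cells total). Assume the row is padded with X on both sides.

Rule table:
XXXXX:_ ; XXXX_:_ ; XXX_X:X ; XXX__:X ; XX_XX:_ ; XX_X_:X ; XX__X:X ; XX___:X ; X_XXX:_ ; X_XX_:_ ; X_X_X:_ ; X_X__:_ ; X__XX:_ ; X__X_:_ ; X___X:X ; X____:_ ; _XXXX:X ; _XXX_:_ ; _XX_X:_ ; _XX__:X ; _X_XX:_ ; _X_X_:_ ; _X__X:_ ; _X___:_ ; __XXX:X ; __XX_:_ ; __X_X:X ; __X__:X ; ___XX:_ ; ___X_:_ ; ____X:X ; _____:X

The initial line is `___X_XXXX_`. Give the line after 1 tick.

XX_X__X_X_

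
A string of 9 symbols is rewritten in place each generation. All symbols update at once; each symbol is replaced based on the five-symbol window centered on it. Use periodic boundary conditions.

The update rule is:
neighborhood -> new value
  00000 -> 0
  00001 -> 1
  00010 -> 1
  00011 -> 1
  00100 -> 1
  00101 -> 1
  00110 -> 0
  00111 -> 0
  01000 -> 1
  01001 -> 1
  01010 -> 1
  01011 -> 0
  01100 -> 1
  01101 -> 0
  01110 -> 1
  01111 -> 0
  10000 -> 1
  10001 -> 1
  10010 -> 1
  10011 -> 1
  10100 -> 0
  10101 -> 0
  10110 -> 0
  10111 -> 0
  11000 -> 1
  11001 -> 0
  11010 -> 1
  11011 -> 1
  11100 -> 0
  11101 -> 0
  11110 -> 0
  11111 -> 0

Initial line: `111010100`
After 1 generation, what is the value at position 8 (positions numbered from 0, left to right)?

1

010101011
position 8 holds 1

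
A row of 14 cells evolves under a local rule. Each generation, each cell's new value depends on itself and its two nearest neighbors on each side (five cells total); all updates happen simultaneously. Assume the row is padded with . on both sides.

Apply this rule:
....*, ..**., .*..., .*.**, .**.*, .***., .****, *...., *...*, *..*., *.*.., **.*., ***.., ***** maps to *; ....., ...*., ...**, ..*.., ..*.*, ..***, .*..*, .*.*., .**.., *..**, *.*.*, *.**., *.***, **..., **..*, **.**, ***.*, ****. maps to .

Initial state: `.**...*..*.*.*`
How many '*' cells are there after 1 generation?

4

.*..*...*....*
count of *: 4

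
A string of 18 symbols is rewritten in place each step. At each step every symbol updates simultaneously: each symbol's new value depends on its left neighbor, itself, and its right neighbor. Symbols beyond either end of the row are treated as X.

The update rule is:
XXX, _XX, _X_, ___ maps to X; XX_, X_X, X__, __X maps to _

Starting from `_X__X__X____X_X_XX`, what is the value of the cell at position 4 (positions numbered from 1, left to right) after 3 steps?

_X__X__X_XX_X_X_XX
_X__X__X_X__X_X_XX
_X__X__X_X__X_X_XX
position 4 holds _

_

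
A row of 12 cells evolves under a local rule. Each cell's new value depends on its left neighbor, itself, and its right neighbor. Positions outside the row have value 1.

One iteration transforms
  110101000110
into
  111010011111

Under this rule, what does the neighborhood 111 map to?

1

At position 0 the neighborhood is 111; the next row has 1 there.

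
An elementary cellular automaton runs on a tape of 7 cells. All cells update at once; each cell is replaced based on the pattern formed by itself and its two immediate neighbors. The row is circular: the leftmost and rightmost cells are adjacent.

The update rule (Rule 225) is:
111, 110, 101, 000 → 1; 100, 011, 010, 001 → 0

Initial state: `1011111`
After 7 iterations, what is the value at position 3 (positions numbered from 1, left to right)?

1

1101111
1110111
1111011
1111101
1111110
0111111
1011111
position 3 holds 1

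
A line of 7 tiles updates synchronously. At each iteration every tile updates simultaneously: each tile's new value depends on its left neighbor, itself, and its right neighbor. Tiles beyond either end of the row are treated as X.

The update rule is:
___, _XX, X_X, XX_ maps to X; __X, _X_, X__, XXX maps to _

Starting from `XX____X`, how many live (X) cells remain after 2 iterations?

6

_X_XX_X
X_XXXXX
count of X: 6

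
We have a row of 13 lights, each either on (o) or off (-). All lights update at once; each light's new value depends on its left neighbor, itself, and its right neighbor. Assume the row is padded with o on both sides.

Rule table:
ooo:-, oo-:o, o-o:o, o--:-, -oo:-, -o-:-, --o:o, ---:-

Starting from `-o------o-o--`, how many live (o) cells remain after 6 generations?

6

o------o-o--o
o-----o-o--o-
o----o-o--o-o
o---o-o--o-o-
o--o-o--o-o-o
o-o-o--o-o-o-
count of o: 6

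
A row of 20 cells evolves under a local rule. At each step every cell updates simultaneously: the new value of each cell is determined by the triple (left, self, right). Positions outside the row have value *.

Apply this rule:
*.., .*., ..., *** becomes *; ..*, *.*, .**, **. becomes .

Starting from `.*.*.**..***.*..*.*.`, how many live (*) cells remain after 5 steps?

10

step 1: .*.*...*..*..**.*.*.
step 2: .*.***.**.**....*.*.
step 3: .*..*.......***.*.*.
step 4: .**.*******..*..*.*.
step 5: .....*****.*.**.*.*.
count of *: 10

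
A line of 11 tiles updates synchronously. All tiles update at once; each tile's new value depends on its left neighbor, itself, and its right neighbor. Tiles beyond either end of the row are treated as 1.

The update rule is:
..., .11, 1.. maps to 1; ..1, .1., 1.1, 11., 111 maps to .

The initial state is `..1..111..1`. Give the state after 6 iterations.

iteration 1: 1..1.1..1.1
iteration 2: .1....1...1
iteration 3: ..111..11.1
iteration 4: 1.1..1.1..1
iteration 5: ...1....1.1
iteration 6: 11..111...1

11..111...1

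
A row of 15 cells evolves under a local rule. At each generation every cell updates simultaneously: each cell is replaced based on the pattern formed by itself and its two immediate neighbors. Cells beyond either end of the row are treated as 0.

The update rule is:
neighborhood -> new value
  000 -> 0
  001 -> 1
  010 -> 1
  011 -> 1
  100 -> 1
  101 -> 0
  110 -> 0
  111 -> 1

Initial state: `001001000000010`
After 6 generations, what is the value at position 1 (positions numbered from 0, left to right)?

011111100000111
111111010001110
111110011011101
111101110011001
111001101110111
110111001100110
position 1 holds 1

1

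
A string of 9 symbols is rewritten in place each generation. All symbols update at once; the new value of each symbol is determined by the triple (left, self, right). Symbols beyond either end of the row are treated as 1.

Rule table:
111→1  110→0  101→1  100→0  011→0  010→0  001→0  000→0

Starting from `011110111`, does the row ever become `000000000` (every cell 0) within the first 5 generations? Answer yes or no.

no

101101011
010010101
100001010
000000101
000000010
generation 5 is 000000010, still not uniform 0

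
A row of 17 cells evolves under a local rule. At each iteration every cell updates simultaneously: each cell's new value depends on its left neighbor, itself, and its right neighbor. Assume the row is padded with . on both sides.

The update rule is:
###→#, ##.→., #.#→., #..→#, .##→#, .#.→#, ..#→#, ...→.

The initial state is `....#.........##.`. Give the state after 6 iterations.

#.###.###.#.##..#

...###.......##.#
..###.#.....##..#
.###..##...##.###
###.###.#.##..##.
##..##..#.#.###.#
#.###.###.#.##..#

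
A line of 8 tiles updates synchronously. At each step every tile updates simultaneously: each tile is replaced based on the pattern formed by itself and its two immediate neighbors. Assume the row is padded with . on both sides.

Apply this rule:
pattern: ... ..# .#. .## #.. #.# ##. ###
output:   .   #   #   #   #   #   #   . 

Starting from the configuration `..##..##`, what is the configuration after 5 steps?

step 1: .#######
step 2: ##.....#
step 3: ###...##
step 4: #.##.###
step 5: ######.#

######.#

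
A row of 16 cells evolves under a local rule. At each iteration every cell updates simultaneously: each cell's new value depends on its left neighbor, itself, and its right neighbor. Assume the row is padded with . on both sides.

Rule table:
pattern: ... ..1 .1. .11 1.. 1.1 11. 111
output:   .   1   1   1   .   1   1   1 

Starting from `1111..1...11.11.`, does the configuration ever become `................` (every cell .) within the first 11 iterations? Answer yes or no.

1111.11..111111.
1111111.1111111.
111111111111111.
111111111111111.  (fixed point — unchanged through iteration 11)
iteration 11 is 111111111111111., still not uniform .

no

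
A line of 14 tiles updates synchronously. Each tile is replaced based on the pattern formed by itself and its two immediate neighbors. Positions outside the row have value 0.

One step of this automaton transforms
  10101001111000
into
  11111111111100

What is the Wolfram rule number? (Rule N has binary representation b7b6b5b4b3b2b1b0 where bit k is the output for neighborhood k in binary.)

254

position 8: 111 → 1  (bit 7 = 1)
position 10: 110 → 1  (bit 6 = 1)
position 1: 101 → 1  (bit 5 = 1)
position 5: 100 → 1  (bit 4 = 1)
position 7: 011 → 1  (bit 3 = 1)
position 0: 010 → 1  (bit 2 = 1)
position 6: 001 → 1  (bit 1 = 1)
position 12: 000 → 0  (bit 0 = 0)
bits b7..b0 = 11111110 = 254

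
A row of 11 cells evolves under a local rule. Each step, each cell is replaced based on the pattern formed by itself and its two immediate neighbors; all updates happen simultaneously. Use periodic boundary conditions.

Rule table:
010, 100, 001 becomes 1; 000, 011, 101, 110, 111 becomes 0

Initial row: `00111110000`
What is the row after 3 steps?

00010100011

step 1: 01000001000
step 2: 11100011100
step 3: 00010100011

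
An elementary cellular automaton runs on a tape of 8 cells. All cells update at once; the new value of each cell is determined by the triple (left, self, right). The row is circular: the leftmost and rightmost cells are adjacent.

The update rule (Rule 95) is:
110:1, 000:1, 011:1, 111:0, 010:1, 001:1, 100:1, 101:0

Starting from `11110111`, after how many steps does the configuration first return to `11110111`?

2

step 1: 00010100
step 2: 11110111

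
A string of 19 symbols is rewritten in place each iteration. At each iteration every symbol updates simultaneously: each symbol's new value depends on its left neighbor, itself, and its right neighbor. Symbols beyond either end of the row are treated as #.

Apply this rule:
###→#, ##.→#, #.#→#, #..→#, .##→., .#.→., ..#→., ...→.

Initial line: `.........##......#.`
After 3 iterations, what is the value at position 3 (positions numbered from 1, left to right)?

#.........##......#
##.........##......
###.........##.....
position 3 holds #

#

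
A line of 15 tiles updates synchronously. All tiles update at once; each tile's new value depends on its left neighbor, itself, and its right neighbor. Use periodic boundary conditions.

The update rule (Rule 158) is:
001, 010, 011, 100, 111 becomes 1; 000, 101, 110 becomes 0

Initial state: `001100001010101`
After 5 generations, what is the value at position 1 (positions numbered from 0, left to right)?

111010011010101
110011110010101
101111101110101
001111001100101
111110111011101
position 1 holds 1

1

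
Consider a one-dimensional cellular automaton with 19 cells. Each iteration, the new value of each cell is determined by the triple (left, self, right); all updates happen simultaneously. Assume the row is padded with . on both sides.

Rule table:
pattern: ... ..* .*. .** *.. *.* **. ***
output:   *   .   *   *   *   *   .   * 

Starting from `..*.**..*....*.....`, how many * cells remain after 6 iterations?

16

*.***.*.****.******
****.******.******.
***.******.******.*
**.******.******.**
*.******.******.**.
*******.******.**.*
count of *: 16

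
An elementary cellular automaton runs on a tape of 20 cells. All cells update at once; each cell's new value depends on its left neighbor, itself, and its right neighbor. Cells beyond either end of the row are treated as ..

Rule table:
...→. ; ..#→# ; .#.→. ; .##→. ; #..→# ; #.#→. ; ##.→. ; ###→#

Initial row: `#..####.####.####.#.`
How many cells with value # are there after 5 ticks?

5

.##.##...##...##...#
#.....#.#..#.#..#.#.
.#...#...##...##...#
#.#.#.#.#..#.#..#.#.
.........##...##...#
count of #: 5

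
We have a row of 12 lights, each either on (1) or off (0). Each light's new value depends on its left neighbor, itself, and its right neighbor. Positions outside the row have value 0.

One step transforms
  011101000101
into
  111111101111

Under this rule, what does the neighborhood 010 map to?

At position 5 the neighborhood is 010; the next row has 1 there.

1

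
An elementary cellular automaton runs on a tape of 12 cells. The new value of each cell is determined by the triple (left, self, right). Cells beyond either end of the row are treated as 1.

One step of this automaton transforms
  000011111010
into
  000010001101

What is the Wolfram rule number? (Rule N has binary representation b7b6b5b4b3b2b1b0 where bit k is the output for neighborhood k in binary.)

104

position 5: 111 → 0  (bit 7 = 0)
position 8: 110 → 1  (bit 6 = 1)
position 9: 101 → 1  (bit 5 = 1)
position 0: 100 → 0  (bit 4 = 0)
position 4: 011 → 1  (bit 3 = 1)
position 10: 010 → 0  (bit 2 = 0)
position 3: 001 → 0  (bit 1 = 0)
position 1: 000 → 0  (bit 0 = 0)
bits b7..b0 = 01101000 = 104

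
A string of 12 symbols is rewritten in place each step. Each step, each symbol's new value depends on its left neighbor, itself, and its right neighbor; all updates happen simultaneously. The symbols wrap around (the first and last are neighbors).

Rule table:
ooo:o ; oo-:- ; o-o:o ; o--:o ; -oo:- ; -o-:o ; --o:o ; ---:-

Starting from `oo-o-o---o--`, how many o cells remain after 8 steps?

step 1: --ooooo-oooo
step 2: oo-ooo-o-oo-
step 3: --o-o-ooo--o
step 4: oooooo-o-ooo
step 5: ooooo-ooo-oo
step 6: oooo-o-o-o-o
step 7: ooo-ooooooo-
step 8: -o-o-ooooo-o
count of o: 8

8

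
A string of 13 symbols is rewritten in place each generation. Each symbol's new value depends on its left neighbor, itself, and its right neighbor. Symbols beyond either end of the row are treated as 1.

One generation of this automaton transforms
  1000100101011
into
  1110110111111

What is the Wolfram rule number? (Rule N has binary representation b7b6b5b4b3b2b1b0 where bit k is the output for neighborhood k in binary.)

253

position 12: 111 → 1  (bit 7 = 1)
position 0: 110 → 1  (bit 6 = 1)
position 8: 101 → 1  (bit 5 = 1)
position 1: 100 → 1  (bit 4 = 1)
position 11: 011 → 1  (bit 3 = 1)
position 4: 010 → 1  (bit 2 = 1)
position 3: 001 → 0  (bit 1 = 0)
position 2: 000 → 1  (bit 0 = 1)
bits b7..b0 = 11111101 = 253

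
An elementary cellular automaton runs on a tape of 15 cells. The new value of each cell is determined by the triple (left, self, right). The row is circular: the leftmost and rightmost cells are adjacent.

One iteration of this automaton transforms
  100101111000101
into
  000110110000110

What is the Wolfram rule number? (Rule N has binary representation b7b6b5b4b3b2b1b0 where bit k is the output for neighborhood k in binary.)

position 6: 111 → 1  (bit 7 = 1)
position 0: 110 → 0  (bit 6 = 0)
position 4: 101 → 1  (bit 5 = 1)
position 1: 100 → 0  (bit 4 = 0)
position 5: 011 → 0  (bit 3 = 0)
position 3: 010 → 1  (bit 2 = 1)
position 2: 001 → 0  (bit 1 = 0)
position 10: 000 → 0  (bit 0 = 0)
bits b7..b0 = 10100100 = 164

164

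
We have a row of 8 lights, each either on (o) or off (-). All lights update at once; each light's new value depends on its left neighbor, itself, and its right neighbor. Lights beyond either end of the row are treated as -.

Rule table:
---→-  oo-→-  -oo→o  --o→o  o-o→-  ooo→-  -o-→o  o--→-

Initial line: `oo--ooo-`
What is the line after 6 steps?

step 1: o--oo---
step 2: o-oo----
step 3: o-o-----
step 4: o-o-----  (fixed point — unchanged through step 6)

o-o-----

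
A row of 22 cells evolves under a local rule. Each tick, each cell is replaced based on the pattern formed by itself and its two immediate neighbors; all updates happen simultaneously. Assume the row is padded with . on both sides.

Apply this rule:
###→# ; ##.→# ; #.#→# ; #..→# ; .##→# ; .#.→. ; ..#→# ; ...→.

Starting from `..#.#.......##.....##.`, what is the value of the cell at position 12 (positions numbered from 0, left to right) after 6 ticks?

#

tick 1: .#.#.#.....####...####
tick 2: #.#.#.#...######.#####
tick 3: .#.#.#.#.#############
tick 4: #.#.#.#.##############
tick 5: .#.#.#.###############
tick 6: #.#.#.################
position 12 holds #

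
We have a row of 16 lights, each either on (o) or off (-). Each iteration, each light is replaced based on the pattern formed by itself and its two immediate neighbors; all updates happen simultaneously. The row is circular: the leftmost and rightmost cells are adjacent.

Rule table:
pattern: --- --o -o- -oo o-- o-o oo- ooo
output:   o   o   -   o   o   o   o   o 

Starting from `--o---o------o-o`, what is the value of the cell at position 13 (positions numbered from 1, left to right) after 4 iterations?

oo-ooo-oooooo-o-
oooooooooooooo-o
oooooooooooooooo
oooooooooooooooo
position 13 holds o

o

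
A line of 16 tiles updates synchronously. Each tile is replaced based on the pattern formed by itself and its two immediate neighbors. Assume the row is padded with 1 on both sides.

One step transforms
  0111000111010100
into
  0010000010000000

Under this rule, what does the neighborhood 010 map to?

At position 11 the neighborhood is 010; the next row has 0 there.

0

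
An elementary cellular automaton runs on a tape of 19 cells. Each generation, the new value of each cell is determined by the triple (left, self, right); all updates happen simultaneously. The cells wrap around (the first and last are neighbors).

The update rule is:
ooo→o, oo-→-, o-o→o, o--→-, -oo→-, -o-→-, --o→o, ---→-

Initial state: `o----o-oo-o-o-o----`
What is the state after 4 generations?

----o-o--o-o-o----o
---o-o--o-o-o----o-
--o-o--o-o-o----o--
-o-o--o-o-o----o---

-o-o--o-o-o----o---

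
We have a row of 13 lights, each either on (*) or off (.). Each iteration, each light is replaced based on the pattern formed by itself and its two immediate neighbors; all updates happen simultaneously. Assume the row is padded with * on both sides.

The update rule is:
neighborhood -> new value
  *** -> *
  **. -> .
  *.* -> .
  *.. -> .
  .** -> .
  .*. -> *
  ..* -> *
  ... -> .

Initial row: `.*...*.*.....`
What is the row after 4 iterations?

.*.*.*...*...

iteration 1: .*..**.*....*
iteration 2: .*.*...*...*.
iteration 3: .*.*..**..**.
iteration 4: .*.*.*...*...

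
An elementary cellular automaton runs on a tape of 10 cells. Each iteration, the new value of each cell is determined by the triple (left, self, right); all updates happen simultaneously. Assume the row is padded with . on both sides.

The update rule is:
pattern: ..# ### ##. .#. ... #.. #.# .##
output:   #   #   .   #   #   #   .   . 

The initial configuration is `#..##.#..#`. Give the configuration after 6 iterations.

iteration 1: ###...####
iteration 2: .#.###.##.
iteration 3: ##..#....#
iteration 4: ..########
iteration 5: ##.######.
iteration 6: ....####.#

....####.#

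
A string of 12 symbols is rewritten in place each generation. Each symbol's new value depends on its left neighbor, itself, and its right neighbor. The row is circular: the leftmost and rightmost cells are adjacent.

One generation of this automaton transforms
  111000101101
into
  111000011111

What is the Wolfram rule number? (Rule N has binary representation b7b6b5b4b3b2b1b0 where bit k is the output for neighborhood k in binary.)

232

position 0: 111 → 1  (bit 7 = 1)
position 2: 110 → 1  (bit 6 = 1)
position 7: 101 → 1  (bit 5 = 1)
position 3: 100 → 0  (bit 4 = 0)
position 8: 011 → 1  (bit 3 = 1)
position 6: 010 → 0  (bit 2 = 0)
position 5: 001 → 0  (bit 1 = 0)
position 4: 000 → 0  (bit 0 = 0)
bits b7..b0 = 11101000 = 232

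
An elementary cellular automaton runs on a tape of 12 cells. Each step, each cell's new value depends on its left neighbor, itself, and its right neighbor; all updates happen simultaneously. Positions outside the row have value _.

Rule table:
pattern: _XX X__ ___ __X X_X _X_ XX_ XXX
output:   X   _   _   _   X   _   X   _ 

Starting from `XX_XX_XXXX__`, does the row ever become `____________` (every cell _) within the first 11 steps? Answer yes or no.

yes

XXXXXXX__X__
X_____X_____
____________
all cells are _ at step 3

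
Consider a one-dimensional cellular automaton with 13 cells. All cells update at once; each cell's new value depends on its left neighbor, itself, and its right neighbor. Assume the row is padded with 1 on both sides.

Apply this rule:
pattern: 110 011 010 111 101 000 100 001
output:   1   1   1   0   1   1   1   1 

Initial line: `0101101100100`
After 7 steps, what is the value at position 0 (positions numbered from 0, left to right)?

1111111111111
0000000000000
1111111111111  (repeats step 1; period 2)
step 7: 1111111111111
position 0 holds 1

1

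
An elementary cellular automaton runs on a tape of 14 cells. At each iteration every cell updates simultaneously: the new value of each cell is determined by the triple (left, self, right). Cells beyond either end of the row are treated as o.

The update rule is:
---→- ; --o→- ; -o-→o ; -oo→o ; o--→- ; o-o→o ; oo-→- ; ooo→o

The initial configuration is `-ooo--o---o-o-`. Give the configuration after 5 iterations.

iteration 1: ooo---o---oooo
iteration 2: oo----o---oooo
iteration 3: o-----o---oooo
iteration 4: ------o---oooo
iteration 5: ------o---oooo

------o---oooo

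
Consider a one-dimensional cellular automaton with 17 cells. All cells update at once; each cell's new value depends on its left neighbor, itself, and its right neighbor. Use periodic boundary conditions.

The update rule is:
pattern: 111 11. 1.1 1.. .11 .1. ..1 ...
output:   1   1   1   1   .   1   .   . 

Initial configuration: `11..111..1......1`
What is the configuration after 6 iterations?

iteration 1: 111..111.11......
iteration 2: .111..111.11.....
iteration 3: ..111..111.11....
iteration 4: ...111..111.11...
iteration 5: ....111..111.11..
iteration 6: .....111..111.11.

.....111..111.11.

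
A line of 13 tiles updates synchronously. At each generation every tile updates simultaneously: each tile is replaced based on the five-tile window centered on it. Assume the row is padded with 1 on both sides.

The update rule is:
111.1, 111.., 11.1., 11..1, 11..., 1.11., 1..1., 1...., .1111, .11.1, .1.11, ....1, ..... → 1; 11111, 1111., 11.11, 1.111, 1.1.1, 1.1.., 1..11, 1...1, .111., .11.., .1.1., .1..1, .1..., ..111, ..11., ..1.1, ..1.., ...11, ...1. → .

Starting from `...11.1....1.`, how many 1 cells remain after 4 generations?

9

1...11..11..1
11....1...1..
.1111........
..1.11111111.
count of 1: 9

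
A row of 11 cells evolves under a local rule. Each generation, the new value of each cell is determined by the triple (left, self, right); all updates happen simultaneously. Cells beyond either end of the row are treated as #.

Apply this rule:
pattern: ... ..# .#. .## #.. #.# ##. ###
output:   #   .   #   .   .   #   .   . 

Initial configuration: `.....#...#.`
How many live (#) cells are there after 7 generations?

.###.#.#.##
#...#####..
..#........
..#.######.
..##......#
.....####..
.###.......
count of #: 3

3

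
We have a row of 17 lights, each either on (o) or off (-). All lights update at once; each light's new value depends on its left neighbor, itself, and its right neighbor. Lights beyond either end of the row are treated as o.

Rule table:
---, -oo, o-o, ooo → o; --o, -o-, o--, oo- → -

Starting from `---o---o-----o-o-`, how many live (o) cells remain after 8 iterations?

-o---o---ooo--o-o
o--o---o-oo----oo
-----o--oo--oo-oo
-ooo----o---o-ooo
ooo--oo---o--oooo
oo---o--o----oooo
o--o------oo-oooo
-----oooo-o-ooooo
count of o: 10

10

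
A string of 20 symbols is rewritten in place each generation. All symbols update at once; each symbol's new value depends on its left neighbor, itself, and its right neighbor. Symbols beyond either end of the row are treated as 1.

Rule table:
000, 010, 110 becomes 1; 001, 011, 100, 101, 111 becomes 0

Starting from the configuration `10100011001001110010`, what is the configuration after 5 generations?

10101001001001010010

generation 1: 10101001001000010010
generation 2: 10101001001011010010
generation 3: 10101001001001010010
generation 4: 10101001001001010010  (fixed point — unchanged through generation 5)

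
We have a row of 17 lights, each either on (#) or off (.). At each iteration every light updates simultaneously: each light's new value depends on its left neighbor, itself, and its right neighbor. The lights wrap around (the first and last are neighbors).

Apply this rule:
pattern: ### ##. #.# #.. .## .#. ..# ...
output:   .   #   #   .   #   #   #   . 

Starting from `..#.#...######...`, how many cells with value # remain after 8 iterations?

iteration 1: .####..##....#...
iteration 2: ##..#.###...##...
iteration 3: ##.####.#..###..#
iteration 4: .###..###.##.#.##
iteration 5: ##.#.##.#########
iteration 6: .########........
iteration 7: ##......#........
iteration 8: ##.....##.......#
count of #: 5

5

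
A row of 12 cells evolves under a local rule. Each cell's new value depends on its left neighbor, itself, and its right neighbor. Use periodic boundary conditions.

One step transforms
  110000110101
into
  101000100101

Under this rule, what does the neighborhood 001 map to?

0

At position 5 the neighborhood is 001; the next row has 0 there.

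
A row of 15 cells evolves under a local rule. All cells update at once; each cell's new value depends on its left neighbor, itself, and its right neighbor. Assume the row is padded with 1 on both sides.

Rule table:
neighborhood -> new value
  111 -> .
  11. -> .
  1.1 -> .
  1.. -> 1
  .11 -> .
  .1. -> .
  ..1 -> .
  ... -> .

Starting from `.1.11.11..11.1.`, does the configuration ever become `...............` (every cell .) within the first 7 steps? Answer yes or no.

no

........1......
1........1.....
.1........1....
..1........1...
1..1........1..
.1..1........1.
..1..1.........
step 7 is ..1..1........., still not uniform .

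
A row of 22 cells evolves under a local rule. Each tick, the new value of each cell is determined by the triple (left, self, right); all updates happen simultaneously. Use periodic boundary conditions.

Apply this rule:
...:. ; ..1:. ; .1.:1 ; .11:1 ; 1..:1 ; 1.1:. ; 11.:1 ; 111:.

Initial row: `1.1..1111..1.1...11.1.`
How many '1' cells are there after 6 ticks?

13

1.11.1..11.1.11..11.1.
1.11.11.11.1.111.11.1.
1.11.11.11.1.1.1.11.1.
1.11.11.11.1.1.1.11.1.  (fixed point — unchanged through tick 6)
count of 1: 13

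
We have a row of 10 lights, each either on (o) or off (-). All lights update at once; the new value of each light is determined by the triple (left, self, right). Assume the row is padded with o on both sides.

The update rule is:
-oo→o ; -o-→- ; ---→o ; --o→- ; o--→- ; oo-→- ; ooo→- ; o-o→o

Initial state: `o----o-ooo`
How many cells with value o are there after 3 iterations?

--oo--oo--
--o---o---
----o---o-
count of o: 2

2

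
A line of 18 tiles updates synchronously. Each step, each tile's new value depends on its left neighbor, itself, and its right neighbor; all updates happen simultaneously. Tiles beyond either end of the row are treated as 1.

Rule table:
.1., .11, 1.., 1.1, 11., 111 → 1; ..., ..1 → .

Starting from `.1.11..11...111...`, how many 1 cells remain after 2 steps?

16

111111.111..1111..
11111111111.11111.
count of 1: 16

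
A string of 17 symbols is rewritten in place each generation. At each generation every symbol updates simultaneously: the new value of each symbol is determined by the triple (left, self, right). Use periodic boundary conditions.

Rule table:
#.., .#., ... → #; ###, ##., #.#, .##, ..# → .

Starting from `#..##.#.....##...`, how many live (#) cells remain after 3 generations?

10

##....#####...##.
..###......##....
#....#####...####
count of #: 10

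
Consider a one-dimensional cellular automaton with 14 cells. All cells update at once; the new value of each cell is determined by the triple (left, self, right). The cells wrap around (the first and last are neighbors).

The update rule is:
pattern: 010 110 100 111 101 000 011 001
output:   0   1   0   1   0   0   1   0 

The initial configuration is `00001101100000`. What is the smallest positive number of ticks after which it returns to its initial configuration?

00001101100000

1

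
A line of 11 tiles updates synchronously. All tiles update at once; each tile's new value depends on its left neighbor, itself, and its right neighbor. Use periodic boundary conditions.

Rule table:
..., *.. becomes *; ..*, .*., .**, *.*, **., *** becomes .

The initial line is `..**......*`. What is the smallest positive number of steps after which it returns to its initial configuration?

*...*****..
.**......*.
...*****..*
**......*..
..*****..*.
*......*..*
.*****..*..
......*..**
*****..*...
.....*..**.
****..*...*
....*..**..
***..*...**
...*..**...
**..*...***
..*..**....
*..*...****
.*..**.....
..*...*****
*..**......
.*...*****.
..**......*

22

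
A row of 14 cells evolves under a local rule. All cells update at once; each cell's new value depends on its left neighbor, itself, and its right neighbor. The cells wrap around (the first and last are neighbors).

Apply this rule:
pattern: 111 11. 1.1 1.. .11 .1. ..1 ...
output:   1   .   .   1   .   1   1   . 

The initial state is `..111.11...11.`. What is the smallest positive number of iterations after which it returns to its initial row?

14

iteration 1: .1.1....1.1..1
iteration 2: .1.11..11.1111
iteration 3: .1...11....11.
iteration 4: 111.1..1..1..1
iteration 5: 11..111111111.
iteration 6: ..11.1111111..
iteration 7: .1....11111.1.
iteration 8: 111..1.111..11
iteration 9: 11.111..1.11.1
iteration 10: 1...1.111.....
iteration 11: 11.11..1.1...1
iteration 12: 1....111.11.1.
iteration 13: 11..1.1.....1.
iteration 14: ..111.11...11.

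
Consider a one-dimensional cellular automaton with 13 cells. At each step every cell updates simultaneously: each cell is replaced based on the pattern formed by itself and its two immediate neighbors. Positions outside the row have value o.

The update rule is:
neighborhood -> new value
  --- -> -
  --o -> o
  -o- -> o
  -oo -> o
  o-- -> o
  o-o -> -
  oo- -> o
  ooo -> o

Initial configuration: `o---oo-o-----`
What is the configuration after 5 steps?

step 1: oo-ooo-oo---o
step 2: oo-ooo-ooo-oo
step 3: oo-ooo-ooo-oo  (fixed point — unchanged through step 5)

oo-ooo-ooo-oo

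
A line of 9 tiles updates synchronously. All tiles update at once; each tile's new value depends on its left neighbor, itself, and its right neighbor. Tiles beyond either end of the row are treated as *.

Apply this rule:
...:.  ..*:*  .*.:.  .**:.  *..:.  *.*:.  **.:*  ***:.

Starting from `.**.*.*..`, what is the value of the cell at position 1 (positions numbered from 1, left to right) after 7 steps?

.

step 1: ..*.....*
step 2: .*.....*.
step 3: ......*..
step 4: .....*..*
step 5: ....*..*.
step 6: ...*..*..
step 7: ..*..*..*
position 1 holds .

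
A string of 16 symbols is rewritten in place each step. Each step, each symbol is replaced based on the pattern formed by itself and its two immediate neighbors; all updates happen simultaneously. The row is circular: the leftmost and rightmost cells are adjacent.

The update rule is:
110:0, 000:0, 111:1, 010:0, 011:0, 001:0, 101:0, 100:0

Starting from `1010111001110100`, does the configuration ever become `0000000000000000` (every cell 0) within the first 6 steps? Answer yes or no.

yes

0000010000100000
0000000000000000
all cells are 0 at step 2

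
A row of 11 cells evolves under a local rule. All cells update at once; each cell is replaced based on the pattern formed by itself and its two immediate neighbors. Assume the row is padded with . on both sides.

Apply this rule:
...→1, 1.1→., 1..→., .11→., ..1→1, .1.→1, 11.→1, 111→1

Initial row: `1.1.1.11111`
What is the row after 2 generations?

1.1.1.1.111

1.1.1..1111
1.1.1.1.111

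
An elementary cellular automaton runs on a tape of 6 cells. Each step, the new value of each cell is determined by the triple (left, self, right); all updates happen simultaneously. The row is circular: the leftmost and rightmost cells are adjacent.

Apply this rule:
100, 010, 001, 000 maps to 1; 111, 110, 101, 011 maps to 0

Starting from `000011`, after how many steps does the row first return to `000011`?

2

step 1: 111100
step 2: 000011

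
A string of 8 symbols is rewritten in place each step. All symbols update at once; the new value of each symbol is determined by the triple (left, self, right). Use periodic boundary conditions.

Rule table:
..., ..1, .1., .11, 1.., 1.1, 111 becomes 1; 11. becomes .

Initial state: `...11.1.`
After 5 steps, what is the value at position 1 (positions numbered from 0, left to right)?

step 1: 1111.111
step 2: 111.1111
step 3: 11.11111
step 4: 1.111111
step 5: .1111111
position 1 holds 1

1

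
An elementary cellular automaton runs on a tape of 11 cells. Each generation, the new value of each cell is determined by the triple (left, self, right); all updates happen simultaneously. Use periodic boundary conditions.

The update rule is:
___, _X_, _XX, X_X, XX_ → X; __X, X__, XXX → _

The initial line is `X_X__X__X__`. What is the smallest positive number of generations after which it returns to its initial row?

2

XXX__X__X__
X_X__X__X__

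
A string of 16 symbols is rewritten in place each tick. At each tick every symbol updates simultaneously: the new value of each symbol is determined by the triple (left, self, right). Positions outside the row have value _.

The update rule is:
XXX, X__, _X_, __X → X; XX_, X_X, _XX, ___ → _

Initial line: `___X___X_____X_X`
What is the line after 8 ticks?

_____X___X___X__

tick 1: __XXX_XXX___XX_X
tick 2: _X_X___X_X_X___X
tick 3: XX_XX_XX_X_XX_XX
tick 4: _________X______
tick 5: ________XXX_____
tick 6: _______X_X_X____
tick 7: ______XX_X_XX___
tick 8: _____X___X___X__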